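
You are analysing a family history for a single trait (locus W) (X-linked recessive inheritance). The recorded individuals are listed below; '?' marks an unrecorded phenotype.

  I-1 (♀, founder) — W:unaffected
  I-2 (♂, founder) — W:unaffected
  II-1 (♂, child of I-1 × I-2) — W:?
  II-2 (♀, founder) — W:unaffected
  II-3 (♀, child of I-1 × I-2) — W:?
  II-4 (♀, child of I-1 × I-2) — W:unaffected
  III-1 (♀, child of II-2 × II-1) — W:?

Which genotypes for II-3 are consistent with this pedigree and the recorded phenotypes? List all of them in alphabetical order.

W/I-1 un ·: X^WX^W|X^WX^w
W/I-2 un ·: X^WY
W/II-1 ? I-1×I-2: X^WY|X^wY
W/II-2 un ·: X^WX^W|X^WX^w
W/II-3 ? I-1×I-2: X^WX^W|X^WX^w
W/II-4 un I-1×I-2: X^WX^W|X^WX^w
W/III-1 ? II-2×II-1: X^WX^W|X^WX^w|X^wX^w
⇒ W over [I-1,I-2,II-1,II-2,II-3,II-4,III-1]: 27 consistent

II-3 ∈ {X^WX^W, X^WX^w}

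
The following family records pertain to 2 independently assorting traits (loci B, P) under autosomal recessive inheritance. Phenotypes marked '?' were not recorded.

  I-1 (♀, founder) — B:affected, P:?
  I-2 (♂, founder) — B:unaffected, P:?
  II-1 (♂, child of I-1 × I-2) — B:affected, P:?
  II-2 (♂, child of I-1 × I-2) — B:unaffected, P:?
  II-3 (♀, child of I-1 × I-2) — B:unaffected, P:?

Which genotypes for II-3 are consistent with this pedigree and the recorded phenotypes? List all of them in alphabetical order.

B/I-1 aff ·: bb
B/I-2 un ·: Bb
B/II-1 aff I-1×I-2: bb
B/II-2 un I-1×I-2: Bb
B/II-3 un I-1×I-2: Bb
⇒ B over [I-1,I-2,II-1,II-2,II-3]: 1 consistent
P/I-1 ? ·: PP|Pp|pp
P/I-2 ? ·: PP|Pp|pp
P/II-1 ? I-1×I-2: PP|Pp|pp
P/II-2 ? I-1×I-2: PP|Pp|pp
P/II-3 ? I-1×I-2: PP|Pp|pp
⇒ P over [I-1,I-2,II-1,II-2,II-3]: 63 consistent

II-3 ∈ {Bb PP, Bb Pp, Bb pp}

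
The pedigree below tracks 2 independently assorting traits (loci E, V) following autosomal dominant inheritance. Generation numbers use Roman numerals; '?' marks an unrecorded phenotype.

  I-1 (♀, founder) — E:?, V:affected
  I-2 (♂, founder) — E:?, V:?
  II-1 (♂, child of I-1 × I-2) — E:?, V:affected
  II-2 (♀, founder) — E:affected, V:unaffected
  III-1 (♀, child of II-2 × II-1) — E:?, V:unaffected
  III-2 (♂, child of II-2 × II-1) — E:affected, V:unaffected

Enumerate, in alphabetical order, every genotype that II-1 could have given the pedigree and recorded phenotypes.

II-1 ∈ {EE Vv, Ee Vv, ee Vv}

E/I-1 ? ·: ee|Ee|EE
E/I-2 ? ·: ee|Ee|EE
E/II-1 ? I-1×I-2: ee|Ee|EE
E/II-2 aff ·: Ee|EE
E/III-1 ? II-2×II-1: ee|Ee|EE
E/III-2 aff II-2×II-1: Ee|EE
⇒ E over [I-1,I-2,II-1,II-2,III-1,III-2]: 102 consistent
V/I-1 aff ·: Vv|VV
V/I-2 ? ·: vv|Vv|VV
V/II-1 aff I-1×I-2: Vv
V/II-2 un ·: vv
V/III-1 un II-2×II-1: vv
V/III-2 un II-2×II-1: vv
⇒ V over [I-1,I-2,II-1,II-2,III-1,III-2]: 5 consistent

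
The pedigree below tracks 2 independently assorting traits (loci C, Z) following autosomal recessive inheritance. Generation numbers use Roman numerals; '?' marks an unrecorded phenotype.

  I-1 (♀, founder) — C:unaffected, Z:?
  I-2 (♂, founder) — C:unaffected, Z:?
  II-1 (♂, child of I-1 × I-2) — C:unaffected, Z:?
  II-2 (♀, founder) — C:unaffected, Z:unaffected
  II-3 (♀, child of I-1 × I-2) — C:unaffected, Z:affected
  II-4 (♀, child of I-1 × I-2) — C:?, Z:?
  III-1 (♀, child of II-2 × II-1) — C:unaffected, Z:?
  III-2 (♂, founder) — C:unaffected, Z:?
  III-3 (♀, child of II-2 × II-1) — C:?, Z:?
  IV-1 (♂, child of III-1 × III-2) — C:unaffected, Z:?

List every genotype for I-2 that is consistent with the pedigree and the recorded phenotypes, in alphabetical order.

I-2 ∈ {CC Zz, CC zz, Cc Zz, Cc zz}

C/I-1 un ·: CC|Cc
C/I-2 un ·: CC|Cc
C/II-1 un I-1×I-2: CC|Cc
C/II-2 un ·: CC|Cc
C/II-3 un I-1×I-2: CC|Cc
C/II-4 ? I-1×I-2: CC|Cc|cc
C/III-1 un II-2×II-1: CC|Cc
C/III-2 un ·: CC|Cc
C/III-3 ? II-2×II-1: CC|Cc|cc
C/IV-1 un III-1×III-2: CC|Cc
⇒ C over [I-1,I-2,II-1,II-2,II-3,II-4,III-1,III-2,III-3,IV-1]: 745 consistent
Z/I-1 ? ·: Zz|zz
Z/I-2 ? ·: Zz|zz
Z/II-1 ? I-1×I-2: ZZ|Zz|zz
Z/II-2 un ·: ZZ|Zz
Z/II-3 aff I-1×I-2: zz
Z/II-4 ? I-1×I-2: ZZ|Zz|zz
Z/III-1 ? II-2×II-1: ZZ|Zz|zz
Z/III-2 ? ·: ZZ|Zz|zz
Z/III-3 ? II-2×II-1: ZZ|Zz|zz
Z/IV-1 ? III-1×III-2: ZZ|Zz|zz
⇒ Z over [I-1,I-2,II-1,II-2,II-3,II-4,III-1,III-2,III-3,IV-1]: 779 consistent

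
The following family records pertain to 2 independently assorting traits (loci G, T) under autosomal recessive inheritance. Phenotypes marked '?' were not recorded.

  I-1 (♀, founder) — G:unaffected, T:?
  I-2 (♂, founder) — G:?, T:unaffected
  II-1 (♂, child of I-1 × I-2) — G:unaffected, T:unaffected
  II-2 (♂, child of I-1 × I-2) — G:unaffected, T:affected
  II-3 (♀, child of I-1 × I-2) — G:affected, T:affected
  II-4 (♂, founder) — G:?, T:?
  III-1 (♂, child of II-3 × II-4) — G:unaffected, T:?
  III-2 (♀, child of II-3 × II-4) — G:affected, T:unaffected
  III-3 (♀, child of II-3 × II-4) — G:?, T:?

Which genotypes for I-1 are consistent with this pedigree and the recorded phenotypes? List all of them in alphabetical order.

I-1 ∈ {Gg Tt, Gg tt}

G/I-1 un ·: Gg
G/I-2 ? ·: Gg|gg
G/II-1 un I-1×I-2: GG|Gg
G/II-2 un I-1×I-2: GG|Gg
G/II-3 aff I-1×I-2: gg
G/II-4 ? ·: Gg
G/III-1 un II-3×II-4: Gg
G/III-2 aff II-3×II-4: gg
G/III-3 ? II-3×II-4: Gg|gg
⇒ G over [I-1,I-2,II-1,II-2,II-3,II-4,III-1,III-2,III-3]: 10 consistent
T/I-1 ? ·: Tt|tt
T/I-2 un ·: Tt
T/II-1 un I-1×I-2: TT|Tt
T/II-2 aff I-1×I-2: tt
T/II-3 aff I-1×I-2: tt
T/II-4 ? ·: TT|Tt
T/III-1 ? II-3×II-4: Tt|tt
T/III-2 un II-3×II-4: Tt
T/III-3 ? II-3×II-4: Tt|tt
⇒ T over [I-1,I-2,II-1,II-2,II-3,II-4,III-1,III-2,III-3]: 15 consistent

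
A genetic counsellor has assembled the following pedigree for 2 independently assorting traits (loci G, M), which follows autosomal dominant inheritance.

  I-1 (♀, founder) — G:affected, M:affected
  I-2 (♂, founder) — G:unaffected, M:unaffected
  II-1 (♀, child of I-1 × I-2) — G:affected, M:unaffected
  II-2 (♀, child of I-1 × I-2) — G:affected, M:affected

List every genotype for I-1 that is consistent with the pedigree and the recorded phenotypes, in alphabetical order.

G/I-1 aff ·: Gg|GG
G/I-2 un ·: gg
G/II-1 aff I-1×I-2: Gg
G/II-2 aff I-1×I-2: Gg
⇒ G over [I-1,I-2,II-1,II-2]: 2 consistent
M/I-1 aff ·: Mm
M/I-2 un ·: mm
M/II-1 un I-1×I-2: mm
M/II-2 aff I-1×I-2: Mm
⇒ M over [I-1,I-2,II-1,II-2]: 1 consistent

I-1 ∈ {GG Mm, Gg Mm}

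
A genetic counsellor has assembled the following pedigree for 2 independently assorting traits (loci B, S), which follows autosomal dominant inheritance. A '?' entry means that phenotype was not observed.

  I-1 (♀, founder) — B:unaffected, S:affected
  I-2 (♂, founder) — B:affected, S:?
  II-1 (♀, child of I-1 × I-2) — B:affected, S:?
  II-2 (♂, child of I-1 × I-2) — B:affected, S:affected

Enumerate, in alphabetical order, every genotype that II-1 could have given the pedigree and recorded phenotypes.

II-1 ∈ {Bb SS, Bb Ss, Bb ss}

B/I-1 un ·: bb
B/I-2 aff ·: Bb|BB
B/II-1 aff I-1×I-2: Bb
B/II-2 aff I-1×I-2: Bb
⇒ B over [I-1,I-2,II-1,II-2]: 2 consistent
S/I-1 aff ·: Ss|SS
S/I-2 ? ·: ss|Ss|SS
S/II-1 ? I-1×I-2: ss|Ss|SS
S/II-2 aff I-1×I-2: Ss|SS
⇒ S over [I-1,I-2,II-1,II-2]: 18 consistent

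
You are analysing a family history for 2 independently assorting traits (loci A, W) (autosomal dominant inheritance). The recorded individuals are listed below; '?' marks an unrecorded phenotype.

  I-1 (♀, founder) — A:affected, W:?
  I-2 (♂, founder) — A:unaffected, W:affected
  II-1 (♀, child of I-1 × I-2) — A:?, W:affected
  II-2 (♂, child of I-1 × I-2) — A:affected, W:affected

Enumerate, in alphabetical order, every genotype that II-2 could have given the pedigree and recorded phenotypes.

A/I-1 aff ·: Aa|AA
A/I-2 un ·: aa
A/II-1 ? I-1×I-2: aa|Aa
A/II-2 aff I-1×I-2: Aa
⇒ A over [I-1,I-2,II-1,II-2]: 3 consistent
W/I-1 ? ·: ww|Ww|WW
W/I-2 aff ·: Ww|WW
W/II-1 aff I-1×I-2: Ww|WW
W/II-2 aff I-1×I-2: Ww|WW
⇒ W over [I-1,I-2,II-1,II-2]: 15 consistent

II-2 ∈ {Aa WW, Aa Ww}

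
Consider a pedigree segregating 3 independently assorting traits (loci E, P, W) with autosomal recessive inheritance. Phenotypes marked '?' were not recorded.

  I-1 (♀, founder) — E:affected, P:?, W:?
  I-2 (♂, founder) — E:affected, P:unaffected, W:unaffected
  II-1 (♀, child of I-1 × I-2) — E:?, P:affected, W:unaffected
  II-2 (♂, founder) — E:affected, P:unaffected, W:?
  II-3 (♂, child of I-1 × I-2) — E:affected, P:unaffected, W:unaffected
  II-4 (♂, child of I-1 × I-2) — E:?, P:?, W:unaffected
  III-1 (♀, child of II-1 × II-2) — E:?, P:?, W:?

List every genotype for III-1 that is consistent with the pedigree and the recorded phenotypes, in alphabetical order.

E/I-1 aff ·: ee
E/I-2 aff ·: ee
E/II-1 ? I-1×I-2: ee
E/II-2 aff ·: ee
E/II-3 aff I-1×I-2: ee
E/II-4 ? I-1×I-2: ee
E/III-1 ? II-1×II-2: ee
⇒ E over [I-1,I-2,II-1,II-2,II-3,II-4,III-1]: 1 consistent
P/I-1 ? ·: Pp|pp
P/I-2 un ·: Pp
P/II-1 aff I-1×I-2: pp
P/II-2 un ·: PP|Pp
P/II-3 un I-1×I-2: PP|Pp
P/II-4 ? I-1×I-2: PP|Pp|pp
P/III-1 ? II-1×II-2: Pp|pp
⇒ P over [I-1,I-2,II-1,II-2,II-3,II-4,III-1]: 24 consistent
W/I-1 ? ·: WW|Ww|ww
W/I-2 un ·: WW|Ww
W/II-1 un I-1×I-2: WW|Ww
W/II-2 ? ·: WW|Ww|ww
W/II-3 un I-1×I-2: WW|Ww
W/II-4 un I-1×I-2: WW|Ww
W/III-1 ? II-1×II-2: WW|Ww|ww
⇒ W over [I-1,I-2,II-1,II-2,II-3,II-4,III-1]: 150 consistent

III-1 ∈ {ee Pp WW, ee Pp Ww, ee Pp ww, ee pp WW, ee pp Ww, ee pp ww}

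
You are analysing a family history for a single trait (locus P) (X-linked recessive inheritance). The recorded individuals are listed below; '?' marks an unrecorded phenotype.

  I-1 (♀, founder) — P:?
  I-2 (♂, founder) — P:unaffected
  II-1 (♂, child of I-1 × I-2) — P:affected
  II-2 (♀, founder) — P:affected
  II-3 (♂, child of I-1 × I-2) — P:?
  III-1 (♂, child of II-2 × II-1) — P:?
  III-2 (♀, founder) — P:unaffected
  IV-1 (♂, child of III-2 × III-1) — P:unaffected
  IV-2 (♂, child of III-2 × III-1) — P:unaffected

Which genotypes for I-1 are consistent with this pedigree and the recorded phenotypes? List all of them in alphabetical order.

I-1 ∈ {X^PX^p, X^pX^p}

P/I-1 ? ·: X^PX^p|X^pX^p
P/I-2 un ·: X^PY
P/II-1 aff I-1×I-2: X^pY
P/II-2 aff ·: X^pX^p
P/II-3 ? I-1×I-2: X^PY|X^pY
P/III-1 ? II-2×II-1: X^pY
P/III-2 un ·: X^PX^P|X^PX^p
P/IV-1 un III-2×III-1: X^PY
P/IV-2 un III-2×III-1: X^PY
⇒ P over [I-1,I-2,II-1,II-2,II-3,III-1,III-2,IV-1,IV-2]: 6 consistent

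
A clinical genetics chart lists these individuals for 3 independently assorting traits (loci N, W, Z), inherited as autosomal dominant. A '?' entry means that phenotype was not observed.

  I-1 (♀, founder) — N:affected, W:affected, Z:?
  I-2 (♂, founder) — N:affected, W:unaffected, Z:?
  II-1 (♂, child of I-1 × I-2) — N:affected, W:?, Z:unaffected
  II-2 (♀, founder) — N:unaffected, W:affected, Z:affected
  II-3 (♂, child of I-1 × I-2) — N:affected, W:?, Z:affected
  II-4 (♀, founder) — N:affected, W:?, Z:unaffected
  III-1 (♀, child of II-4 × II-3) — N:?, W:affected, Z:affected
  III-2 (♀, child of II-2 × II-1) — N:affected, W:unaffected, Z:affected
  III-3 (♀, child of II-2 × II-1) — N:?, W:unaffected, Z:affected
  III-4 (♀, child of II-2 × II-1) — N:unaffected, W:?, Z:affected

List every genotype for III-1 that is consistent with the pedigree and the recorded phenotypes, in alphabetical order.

N/I-1 aff ·: Nn|NN
N/I-2 aff ·: Nn|NN
N/II-1 aff I-1×I-2: Nn
N/II-2 un ·: nn
N/II-3 aff I-1×I-2: Nn|NN
N/II-4 aff ·: Nn|NN
N/III-1 ? II-4×II-3: nn|Nn|NN
N/III-2 aff II-2×II-1: Nn
N/III-3 ? II-2×II-1: nn|Nn
N/III-4 un II-2×II-1: nn
⇒ N over [I-1,I-2,II-1,II-2,II-3,II-4,III-1,III-2,III-3,III-4]: 48 consistent
W/I-1 aff ·: Ww|WW
W/I-2 un ·: ww
W/II-1 ? I-1×I-2: ww|Ww
W/II-2 aff ·: Ww
W/II-3 ? I-1×I-2: ww|Ww
W/II-4 ? ·: ww|Ww|WW
W/III-1 aff II-4×II-3: Ww|WW
W/III-2 un II-2×II-1: ww
W/III-3 un II-2×II-1: ww
W/III-4 ? II-2×II-1: ww|Ww|WW
⇒ W over [I-1,I-2,II-1,II-2,II-3,II-4,III-1,III-2,III-3,III-4]: 50 consistent
Z/I-1 ? ·: zz|Zz
Z/I-2 ? ·: zz|Zz
Z/II-1 un I-1×I-2: zz
Z/II-2 aff ·: Zz|ZZ
Z/II-3 aff I-1×I-2: Zz|ZZ
Z/II-4 un ·: zz
Z/III-1 aff II-4×II-3: Zz
Z/III-2 aff II-2×II-1: Zz
Z/III-3 aff II-2×II-1: Zz
Z/III-4 aff II-2×II-1: Zz
⇒ Z over [I-1,I-2,II-1,II-2,II-3,II-4,III-1,III-2,III-3,III-4]: 8 consistent

III-1 ∈ {NN WW Zz, NN Ww Zz, Nn WW Zz, Nn Ww Zz, nn WW Zz, nn Ww Zz}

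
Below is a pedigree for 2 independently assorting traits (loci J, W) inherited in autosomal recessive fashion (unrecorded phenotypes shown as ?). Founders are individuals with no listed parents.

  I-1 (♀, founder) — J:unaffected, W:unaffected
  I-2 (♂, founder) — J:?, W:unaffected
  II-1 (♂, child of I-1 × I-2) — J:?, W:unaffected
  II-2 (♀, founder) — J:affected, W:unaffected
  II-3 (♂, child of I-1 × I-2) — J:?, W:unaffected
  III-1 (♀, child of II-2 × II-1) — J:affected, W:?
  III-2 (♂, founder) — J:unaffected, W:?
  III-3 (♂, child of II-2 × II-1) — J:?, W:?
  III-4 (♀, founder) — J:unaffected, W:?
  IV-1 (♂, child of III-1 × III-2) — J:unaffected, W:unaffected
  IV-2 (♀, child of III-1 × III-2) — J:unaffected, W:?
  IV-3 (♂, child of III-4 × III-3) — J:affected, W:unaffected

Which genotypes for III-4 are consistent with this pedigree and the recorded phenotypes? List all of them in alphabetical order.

III-4 ∈ {Jj WW, Jj Ww, Jj ww}

J/I-1 un ·: JJ|Jj
J/I-2 ? ·: JJ|Jj|jj
J/II-1 ? I-1×I-2: Jj|jj
J/II-2 aff ·: jj
J/II-3 ? I-1×I-2: JJ|Jj|jj
J/III-1 aff II-2×II-1: jj
J/III-2 un ·: JJ|Jj
J/III-3 ? II-2×II-1: Jj|jj
J/III-4 un ·: Jj
J/IV-1 un III-1×III-2: Jj
J/IV-2 un III-1×III-2: Jj
J/IV-3 aff III-4×III-3: jj
⇒ J over [I-1,I-2,II-1,II-2,II-3,III-1,III-2,III-3,III-4,IV-1,IV-2,IV-3]: 50 consistent
W/I-1 un ·: WW|Ww
W/I-2 un ·: WW|Ww
W/II-1 un I-1×I-2: WW|Ww
W/II-2 un ·: WW|Ww
W/II-3 un I-1×I-2: WW|Ww
W/III-1 ? II-2×II-1: WW|Ww|ww
W/III-2 ? ·: WW|Ww|ww
W/III-3 ? II-2×II-1: WW|Ww|ww
W/III-4 ? ·: WW|Ww|ww
W/IV-1 un III-1×III-2: WW|Ww
W/IV-2 ? III-1×III-2: WW|Ww|ww
W/IV-3 un III-4×III-3: WW|Ww
⇒ W over [I-1,I-2,II-1,II-2,II-3,III-1,III-2,III-3,III-4,IV-1,IV-2,IV-3]: 3660 consistent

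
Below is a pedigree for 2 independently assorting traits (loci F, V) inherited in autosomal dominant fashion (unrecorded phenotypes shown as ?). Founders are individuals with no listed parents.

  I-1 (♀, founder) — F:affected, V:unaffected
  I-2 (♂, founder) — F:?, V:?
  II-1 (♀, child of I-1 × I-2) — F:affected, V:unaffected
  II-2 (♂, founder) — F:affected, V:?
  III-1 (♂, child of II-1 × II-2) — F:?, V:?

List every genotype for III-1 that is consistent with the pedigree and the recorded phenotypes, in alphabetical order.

F/I-1 aff ·: Ff|FF
F/I-2 ? ·: ff|Ff|FF
F/II-1 aff I-1×I-2: Ff|FF
F/II-2 aff ·: Ff|FF
F/III-1 ? II-1×II-2: ff|Ff|FF
⇒ F over [I-1,I-2,II-1,II-2,III-1]: 37 consistent
V/I-1 un ·: vv
V/I-2 ? ·: vv|Vv
V/II-1 un I-1×I-2: vv
V/II-2 ? ·: vv|Vv|VV
V/III-1 ? II-1×II-2: vv|Vv
⇒ V over [I-1,I-2,II-1,II-2,III-1]: 8 consistent

III-1 ∈ {FF Vv, FF vv, Ff Vv, Ff vv, ff Vv, ff vv}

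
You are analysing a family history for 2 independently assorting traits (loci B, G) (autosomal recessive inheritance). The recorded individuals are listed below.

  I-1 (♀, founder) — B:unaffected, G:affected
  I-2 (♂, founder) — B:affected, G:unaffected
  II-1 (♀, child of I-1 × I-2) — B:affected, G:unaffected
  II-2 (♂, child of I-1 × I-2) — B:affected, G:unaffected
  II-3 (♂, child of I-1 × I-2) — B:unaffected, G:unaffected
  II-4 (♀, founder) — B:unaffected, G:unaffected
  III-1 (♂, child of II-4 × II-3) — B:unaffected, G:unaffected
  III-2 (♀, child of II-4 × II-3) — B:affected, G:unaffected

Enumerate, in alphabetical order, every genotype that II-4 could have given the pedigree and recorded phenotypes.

II-4 ∈ {Bb GG, Bb Gg}

B/I-1 un ·: Bb
B/I-2 aff ·: bb
B/II-1 aff I-1×I-2: bb
B/II-2 aff I-1×I-2: bb
B/II-3 un I-1×I-2: Bb
B/II-4 un ·: Bb
B/III-1 un II-4×II-3: BB|Bb
B/III-2 aff II-4×II-3: bb
⇒ B over [I-1,I-2,II-1,II-2,II-3,II-4,III-1,III-2]: 2 consistent
G/I-1 aff ·: gg
G/I-2 un ·: GG|Gg
G/II-1 un I-1×I-2: Gg
G/II-2 un I-1×I-2: Gg
G/II-3 un I-1×I-2: Gg
G/II-4 un ·: GG|Gg
G/III-1 un II-4×II-3: GG|Gg
G/III-2 un II-4×II-3: GG|Gg
⇒ G over [I-1,I-2,II-1,II-2,II-3,II-4,III-1,III-2]: 16 consistent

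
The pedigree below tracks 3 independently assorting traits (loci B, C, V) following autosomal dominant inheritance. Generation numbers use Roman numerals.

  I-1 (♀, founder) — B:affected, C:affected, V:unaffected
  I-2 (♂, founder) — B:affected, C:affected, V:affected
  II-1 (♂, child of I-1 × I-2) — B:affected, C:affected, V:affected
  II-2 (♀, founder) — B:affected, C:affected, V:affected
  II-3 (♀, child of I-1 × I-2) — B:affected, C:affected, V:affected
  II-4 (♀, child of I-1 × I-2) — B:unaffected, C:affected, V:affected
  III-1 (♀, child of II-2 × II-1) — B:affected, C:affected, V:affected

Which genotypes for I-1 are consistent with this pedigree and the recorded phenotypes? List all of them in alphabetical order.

B/I-1 aff ·: Bb
B/I-2 aff ·: Bb
B/II-1 aff I-1×I-2: Bb|BB
B/II-2 aff ·: Bb|BB
B/II-3 aff I-1×I-2: Bb|BB
B/II-4 un I-1×I-2: bb
B/III-1 aff II-2×II-1: Bb|BB
⇒ B over [I-1,I-2,II-1,II-2,II-3,II-4,III-1]: 14 consistent
C/I-1 aff ·: Cc|CC
C/I-2 aff ·: Cc|CC
C/II-1 aff I-1×I-2: Cc|CC
C/II-2 aff ·: Cc|CC
C/II-3 aff I-1×I-2: Cc|CC
C/II-4 aff I-1×I-2: Cc|CC
C/III-1 aff II-2×II-1: Cc|CC
⇒ C over [I-1,I-2,II-1,II-2,II-3,II-4,III-1]: 87 consistent
V/I-1 un ·: vv
V/I-2 aff ·: Vv|VV
V/II-1 aff I-1×I-2: Vv
V/II-2 aff ·: Vv|VV
V/II-3 aff I-1×I-2: Vv
V/II-4 aff I-1×I-2: Vv
V/III-1 aff II-2×II-1: Vv|VV
⇒ V over [I-1,I-2,II-1,II-2,II-3,II-4,III-1]: 8 consistent

I-1 ∈ {Bb CC vv, Bb Cc vv}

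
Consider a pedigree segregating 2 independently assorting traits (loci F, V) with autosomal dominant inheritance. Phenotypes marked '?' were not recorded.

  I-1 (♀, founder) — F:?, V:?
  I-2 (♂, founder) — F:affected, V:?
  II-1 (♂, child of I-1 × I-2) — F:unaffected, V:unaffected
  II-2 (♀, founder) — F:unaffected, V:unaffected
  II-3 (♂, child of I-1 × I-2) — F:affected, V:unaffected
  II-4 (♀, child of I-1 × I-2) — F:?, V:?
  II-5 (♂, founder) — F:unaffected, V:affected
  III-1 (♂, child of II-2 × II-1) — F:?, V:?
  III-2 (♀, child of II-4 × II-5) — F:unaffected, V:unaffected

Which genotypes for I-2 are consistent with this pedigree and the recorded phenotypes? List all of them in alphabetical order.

I-2 ∈ {Ff Vv, Ff vv}

F/I-1 ? ·: ff|Ff
F/I-2 aff ·: Ff
F/II-1 un I-1×I-2: ff
F/II-2 un ·: ff
F/II-3 aff I-1×I-2: Ff|FF
F/II-4 ? I-1×I-2: ff|Ff
F/II-5 un ·: ff
F/III-1 ? II-2×II-1: ff
F/III-2 un II-4×II-5: ff
⇒ F over [I-1,I-2,II-1,II-2,II-3,II-4,II-5,III-1,III-2]: 6 consistent
V/I-1 ? ·: vv|Vv
V/I-2 ? ·: vv|Vv
V/II-1 un I-1×I-2: vv
V/II-2 un ·: vv
V/II-3 un I-1×I-2: vv
V/II-4 ? I-1×I-2: vv|Vv
V/II-5 aff ·: Vv
V/III-1 ? II-2×II-1: vv
V/III-2 un II-4×II-5: vv
⇒ V over [I-1,I-2,II-1,II-2,II-3,II-4,II-5,III-1,III-2]: 7 consistent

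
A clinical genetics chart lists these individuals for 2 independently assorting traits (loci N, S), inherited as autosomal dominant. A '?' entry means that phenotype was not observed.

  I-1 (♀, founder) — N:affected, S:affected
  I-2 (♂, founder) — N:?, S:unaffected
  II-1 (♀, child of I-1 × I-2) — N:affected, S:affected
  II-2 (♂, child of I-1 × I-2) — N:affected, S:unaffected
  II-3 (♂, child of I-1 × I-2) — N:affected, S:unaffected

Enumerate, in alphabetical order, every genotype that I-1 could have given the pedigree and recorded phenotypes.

I-1 ∈ {NN Ss, Nn Ss}

N/I-1 aff ·: Nn|NN
N/I-2 ? ·: nn|Nn|NN
N/II-1 aff I-1×I-2: Nn|NN
N/II-2 aff I-1×I-2: Nn|NN
N/II-3 aff I-1×I-2: Nn|NN
⇒ N over [I-1,I-2,II-1,II-2,II-3]: 27 consistent
S/I-1 aff ·: Ss
S/I-2 un ·: ss
S/II-1 aff I-1×I-2: Ss
S/II-2 un I-1×I-2: ss
S/II-3 un I-1×I-2: ss
⇒ S over [I-1,I-2,II-1,II-2,II-3]: 1 consistent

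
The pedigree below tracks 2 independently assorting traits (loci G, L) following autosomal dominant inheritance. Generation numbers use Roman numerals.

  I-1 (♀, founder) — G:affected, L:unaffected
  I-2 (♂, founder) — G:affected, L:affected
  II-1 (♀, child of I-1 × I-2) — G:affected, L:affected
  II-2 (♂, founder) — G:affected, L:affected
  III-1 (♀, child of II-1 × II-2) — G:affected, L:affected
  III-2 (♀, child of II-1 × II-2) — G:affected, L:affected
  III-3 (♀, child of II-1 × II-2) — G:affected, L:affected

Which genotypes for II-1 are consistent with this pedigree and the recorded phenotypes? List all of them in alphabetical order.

II-1 ∈ {GG Ll, Gg Ll}

G/I-1 aff ·: Gg|GG
G/I-2 aff ·: Gg|GG
G/II-1 aff I-1×I-2: Gg|GG
G/II-2 aff ·: Gg|GG
G/III-1 aff II-1×II-2: Gg|GG
G/III-2 aff II-1×II-2: Gg|GG
G/III-3 aff II-1×II-2: Gg|GG
⇒ G over [I-1,I-2,II-1,II-2,III-1,III-2,III-3]: 84 consistent
L/I-1 un ·: ll
L/I-2 aff ·: Ll|LL
L/II-1 aff I-1×I-2: Ll
L/II-2 aff ·: Ll|LL
L/III-1 aff II-1×II-2: Ll|LL
L/III-2 aff II-1×II-2: Ll|LL
L/III-3 aff II-1×II-2: Ll|LL
⇒ L over [I-1,I-2,II-1,II-2,III-1,III-2,III-3]: 32 consistent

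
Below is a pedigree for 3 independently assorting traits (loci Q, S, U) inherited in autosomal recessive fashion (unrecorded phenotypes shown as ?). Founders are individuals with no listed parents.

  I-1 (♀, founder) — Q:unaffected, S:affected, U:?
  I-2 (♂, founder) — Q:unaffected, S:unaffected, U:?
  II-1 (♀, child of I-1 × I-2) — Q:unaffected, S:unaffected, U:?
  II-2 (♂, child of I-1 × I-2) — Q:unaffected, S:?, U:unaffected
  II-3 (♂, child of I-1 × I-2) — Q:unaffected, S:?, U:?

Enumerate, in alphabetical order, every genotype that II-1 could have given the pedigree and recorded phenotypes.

Q/I-1 un ·: QQ|Qq
Q/I-2 un ·: QQ|Qq
Q/II-1 un I-1×I-2: QQ|Qq
Q/II-2 un I-1×I-2: QQ|Qq
Q/II-3 un I-1×I-2: QQ|Qq
⇒ Q over [I-1,I-2,II-1,II-2,II-3]: 25 consistent
S/I-1 aff ·: ss
S/I-2 un ·: SS|Ss
S/II-1 un I-1×I-2: Ss
S/II-2 ? I-1×I-2: Ss|ss
S/II-3 ? I-1×I-2: Ss|ss
⇒ S over [I-1,I-2,II-1,II-2,II-3]: 5 consistent
U/I-1 ? ·: UU|Uu|uu
U/I-2 ? ·: UU|Uu|uu
U/II-1 ? I-1×I-2: UU|Uu|uu
U/II-2 un I-1×I-2: UU|Uu
U/II-3 ? I-1×I-2: UU|Uu|uu
⇒ U over [I-1,I-2,II-1,II-2,II-3]: 45 consistent

II-1 ∈ {QQ Ss UU, QQ Ss Uu, QQ Ss uu, Qq Ss UU, Qq Ss Uu, Qq Ss uu}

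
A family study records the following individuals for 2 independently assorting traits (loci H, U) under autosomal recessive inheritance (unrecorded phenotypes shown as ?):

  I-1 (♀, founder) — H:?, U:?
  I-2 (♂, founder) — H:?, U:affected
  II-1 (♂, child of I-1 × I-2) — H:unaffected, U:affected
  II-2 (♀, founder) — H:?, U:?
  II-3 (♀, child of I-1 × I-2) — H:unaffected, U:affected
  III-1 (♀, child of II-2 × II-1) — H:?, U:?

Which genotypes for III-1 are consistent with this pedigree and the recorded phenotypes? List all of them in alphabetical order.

H/I-1 ? ·: HH|Hh|hh
H/I-2 ? ·: HH|Hh|hh
H/II-1 un I-1×I-2: HH|Hh
H/II-2 ? ·: HH|Hh|hh
H/II-3 un I-1×I-2: HH|Hh
H/III-1 ? II-2×II-1: HH|Hh|hh
⇒ H over [I-1,I-2,II-1,II-2,II-3,III-1]: 98 consistent
U/I-1 ? ·: Uu|uu
U/I-2 aff ·: uu
U/II-1 aff I-1×I-2: uu
U/II-2 ? ·: UU|Uu|uu
U/II-3 aff I-1×I-2: uu
U/III-1 ? II-2×II-1: Uu|uu
⇒ U over [I-1,I-2,II-1,II-2,II-3,III-1]: 8 consistent

III-1 ∈ {HH Uu, HH uu, Hh Uu, Hh uu, hh Uu, hh uu}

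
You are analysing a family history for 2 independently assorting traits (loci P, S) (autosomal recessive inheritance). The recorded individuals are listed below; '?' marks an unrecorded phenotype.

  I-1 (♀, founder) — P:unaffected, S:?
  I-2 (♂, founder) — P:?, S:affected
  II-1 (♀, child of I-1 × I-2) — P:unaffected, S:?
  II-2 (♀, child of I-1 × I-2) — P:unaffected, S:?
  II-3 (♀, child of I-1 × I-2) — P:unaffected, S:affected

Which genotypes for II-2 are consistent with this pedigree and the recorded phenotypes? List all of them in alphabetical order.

II-2 ∈ {PP Ss, PP ss, Pp Ss, Pp ss}

P/I-1 un ·: PP|Pp
P/I-2 ? ·: PP|Pp|pp
P/II-1 un I-1×I-2: PP|Pp
P/II-2 un I-1×I-2: PP|Pp
P/II-3 un I-1×I-2: PP|Pp
⇒ P over [I-1,I-2,II-1,II-2,II-3]: 27 consistent
S/I-1 ? ·: Ss|ss
S/I-2 aff ·: ss
S/II-1 ? I-1×I-2: Ss|ss
S/II-2 ? I-1×I-2: Ss|ss
S/II-3 aff I-1×I-2: ss
⇒ S over [I-1,I-2,II-1,II-2,II-3]: 5 consistent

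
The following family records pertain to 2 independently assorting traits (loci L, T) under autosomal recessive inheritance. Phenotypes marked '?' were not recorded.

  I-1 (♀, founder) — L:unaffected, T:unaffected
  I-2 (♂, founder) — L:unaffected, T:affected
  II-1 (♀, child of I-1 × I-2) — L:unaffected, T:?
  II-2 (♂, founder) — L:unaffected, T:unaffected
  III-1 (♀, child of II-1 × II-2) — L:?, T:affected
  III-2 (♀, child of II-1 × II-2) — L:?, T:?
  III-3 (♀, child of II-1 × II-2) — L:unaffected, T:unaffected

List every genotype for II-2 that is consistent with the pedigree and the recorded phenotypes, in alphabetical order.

II-2 ∈ {LL Tt, Ll Tt}

L/I-1 un ·: LL|Ll
L/I-2 un ·: LL|Ll
L/II-1 un I-1×I-2: LL|Ll
L/II-2 un ·: LL|Ll
L/III-1 ? II-1×II-2: LL|Ll|ll
L/III-2 ? II-1×II-2: LL|Ll|ll
L/III-3 un II-1×II-2: LL|Ll
⇒ L over [I-1,I-2,II-1,II-2,III-1,III-2,III-3]: 114 consistent
T/I-1 un ·: TT|Tt
T/I-2 aff ·: tt
T/II-1 ? I-1×I-2: Tt|tt
T/II-2 un ·: Tt
T/III-1 aff II-1×II-2: tt
T/III-2 ? II-1×II-2: TT|Tt|tt
T/III-3 un II-1×II-2: TT|Tt
⇒ T over [I-1,I-2,II-1,II-2,III-1,III-2,III-3]: 14 consistent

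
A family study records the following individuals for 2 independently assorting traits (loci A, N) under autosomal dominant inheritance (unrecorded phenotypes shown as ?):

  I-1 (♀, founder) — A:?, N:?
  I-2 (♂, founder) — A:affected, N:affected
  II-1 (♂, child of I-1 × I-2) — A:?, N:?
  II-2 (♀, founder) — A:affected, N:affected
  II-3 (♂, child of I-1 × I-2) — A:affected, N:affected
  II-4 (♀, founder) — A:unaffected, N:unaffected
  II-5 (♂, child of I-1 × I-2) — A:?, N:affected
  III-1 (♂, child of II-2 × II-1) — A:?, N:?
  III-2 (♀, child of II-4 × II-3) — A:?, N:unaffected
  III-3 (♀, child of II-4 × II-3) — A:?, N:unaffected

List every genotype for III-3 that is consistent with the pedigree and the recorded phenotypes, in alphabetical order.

A/I-1 ? ·: aa|Aa|AA
A/I-2 aff ·: Aa|AA
A/II-1 ? I-1×I-2: aa|Aa|AA
A/II-2 aff ·: Aa|AA
A/II-3 aff I-1×I-2: Aa|AA
A/II-4 un ·: aa
A/II-5 ? I-1×I-2: aa|Aa|AA
A/III-1 ? II-2×II-1: aa|Aa|AA
A/III-2 ? II-4×II-3: aa|Aa
A/III-3 ? II-4×II-3: aa|Aa
⇒ A over [I-1,I-2,II-1,II-2,II-3,II-4,II-5,III-1,III-2,III-3]: 412 consistent
N/I-1 ? ·: nn|Nn|NN
N/I-2 aff ·: Nn|NN
N/II-1 ? I-1×I-2: nn|Nn|NN
N/II-2 aff ·: Nn|NN
N/II-3 aff I-1×I-2: Nn
N/II-4 un ·: nn
N/II-5 aff I-1×I-2: Nn|NN
N/III-1 ? II-2×II-1: nn|Nn|NN
N/III-2 un II-4×II-3: nn
N/III-3 un II-4×II-3: nn
⇒ N over [I-1,I-2,II-1,II-2,II-3,II-4,II-5,III-1,III-2,III-3]: 67 consistent

III-3 ∈ {Aa nn, aa nn}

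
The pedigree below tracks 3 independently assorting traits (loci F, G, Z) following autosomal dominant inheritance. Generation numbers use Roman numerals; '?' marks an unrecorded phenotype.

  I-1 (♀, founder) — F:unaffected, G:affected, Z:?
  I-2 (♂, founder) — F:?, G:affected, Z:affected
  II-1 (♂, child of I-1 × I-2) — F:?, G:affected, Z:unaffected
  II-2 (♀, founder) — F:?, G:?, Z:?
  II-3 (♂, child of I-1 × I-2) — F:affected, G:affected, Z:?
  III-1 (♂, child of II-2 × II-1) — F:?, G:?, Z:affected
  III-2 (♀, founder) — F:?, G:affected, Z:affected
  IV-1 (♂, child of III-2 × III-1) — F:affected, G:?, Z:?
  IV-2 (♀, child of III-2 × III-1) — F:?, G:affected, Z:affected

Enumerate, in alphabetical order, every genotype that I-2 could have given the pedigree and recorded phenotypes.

F/I-1 un ·: ff
F/I-2 ? ·: Ff|FF
F/II-1 ? I-1×I-2: ff|Ff
F/II-2 ? ·: ff|Ff|FF
F/II-3 aff I-1×I-2: Ff
F/III-1 ? II-2×II-1: ff|Ff|FF
F/III-2 ? ·: ff|Ff|FF
F/IV-1 aff III-2×III-1: Ff|FF
F/IV-2 ? III-2×III-1: ff|Ff|FF
⇒ F over [I-1,I-2,II-1,II-2,II-3,III-1,III-2,IV-1,IV-2]: 138 consistent
G/I-1 aff ·: Gg|GG
G/I-2 aff ·: Gg|GG
G/II-1 aff I-1×I-2: Gg|GG
G/II-2 ? ·: gg|Gg|GG
G/II-3 aff I-1×I-2: Gg|GG
G/III-1 ? II-2×II-1: gg|Gg|GG
G/III-2 aff ·: Gg|GG
G/IV-1 ? III-2×III-1: gg|Gg|GG
G/IV-2 aff III-2×III-1: Gg|GG
⇒ G over [I-1,I-2,II-1,II-2,II-3,III-1,III-2,IV-1,IV-2]: 486 consistent
Z/I-1 ? ·: zz|Zz
Z/I-2 aff ·: Zz
Z/II-1 un I-1×I-2: zz
Z/II-2 ? ·: Zz|ZZ
Z/II-3 ? I-1×I-2: zz|Zz|ZZ
Z/III-1 aff II-2×II-1: Zz
Z/III-2 aff ·: Zz|ZZ
Z/IV-1 ? III-2×III-1: zz|Zz|ZZ
Z/IV-2 aff III-2×III-1: Zz|ZZ
⇒ Z over [I-1,I-2,II-1,II-2,II-3,III-1,III-2,IV-1,IV-2]: 100 consistent

I-2 ∈ {FF GG Zz, FF Gg Zz, Ff GG Zz, Ff Gg Zz}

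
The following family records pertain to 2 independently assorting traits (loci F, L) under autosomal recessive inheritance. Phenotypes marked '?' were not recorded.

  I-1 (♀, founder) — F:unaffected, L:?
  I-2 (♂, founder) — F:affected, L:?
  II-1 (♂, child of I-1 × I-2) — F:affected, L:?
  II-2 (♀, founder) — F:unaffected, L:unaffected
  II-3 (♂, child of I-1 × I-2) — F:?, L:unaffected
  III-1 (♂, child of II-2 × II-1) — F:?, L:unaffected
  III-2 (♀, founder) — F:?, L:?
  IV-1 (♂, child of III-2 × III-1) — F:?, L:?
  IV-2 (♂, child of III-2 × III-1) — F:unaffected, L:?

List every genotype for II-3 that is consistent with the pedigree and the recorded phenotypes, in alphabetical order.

II-3 ∈ {Ff LL, Ff Ll, ff LL, ff Ll}

F/I-1 un ·: Ff
F/I-2 aff ·: ff
F/II-1 aff I-1×I-2: ff
F/II-2 un ·: FF|Ff
F/II-3 ? I-1×I-2: Ff|ff
F/III-1 ? II-2×II-1: Ff|ff
F/III-2 ? ·: FF|Ff|ff
F/IV-1 ? III-2×III-1: FF|Ff|ff
F/IV-2 un III-2×III-1: FF|Ff
⇒ F over [I-1,I-2,II-1,II-2,II-3,III-1,III-2,IV-1,IV-2]: 54 consistent
L/I-1 ? ·: LL|Ll|ll
L/I-2 ? ·: LL|Ll|ll
L/II-1 ? I-1×I-2: LL|Ll|ll
L/II-2 un ·: LL|Ll
L/II-3 un I-1×I-2: LL|Ll
L/III-1 un II-2×II-1: LL|Ll
L/III-2 ? ·: LL|Ll|ll
L/IV-1 ? III-2×III-1: LL|Ll|ll
L/IV-2 ? III-2×III-1: LL|Ll|ll
⇒ L over [I-1,I-2,II-1,II-2,II-3,III-1,III-2,IV-1,IV-2]: 799 consistent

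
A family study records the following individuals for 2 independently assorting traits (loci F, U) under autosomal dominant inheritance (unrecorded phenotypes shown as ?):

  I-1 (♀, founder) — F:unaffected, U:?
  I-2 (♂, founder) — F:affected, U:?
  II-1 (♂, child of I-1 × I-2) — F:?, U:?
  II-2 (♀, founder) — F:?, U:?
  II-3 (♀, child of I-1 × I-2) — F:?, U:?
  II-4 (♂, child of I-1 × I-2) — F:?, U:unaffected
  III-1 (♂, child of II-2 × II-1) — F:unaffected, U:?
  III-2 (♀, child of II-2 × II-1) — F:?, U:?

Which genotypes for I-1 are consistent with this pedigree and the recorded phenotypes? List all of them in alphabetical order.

F/I-1 un ·: ff
F/I-2 aff ·: Ff|FF
F/II-1 ? I-1×I-2: ff|Ff
F/II-2 ? ·: ff|Ff
F/II-3 ? I-1×I-2: ff|Ff
F/II-4 ? I-1×I-2: ff|Ff
F/III-1 un II-2×II-1: ff
F/III-2 ? II-2×II-1: ff|Ff|FF
⇒ F over [I-1,I-2,II-1,II-2,II-3,II-4,III-1,III-2]: 37 consistent
U/I-1 ? ·: uu|Uu
U/I-2 ? ·: uu|Uu
U/II-1 ? I-1×I-2: uu|Uu|UU
U/II-2 ? ·: uu|Uu|UU
U/II-3 ? I-1×I-2: uu|Uu|UU
U/II-4 un I-1×I-2: uu
U/III-1 ? II-2×II-1: uu|Uu|UU
U/III-2 ? II-2×II-1: uu|Uu|UU
⇒ U over [I-1,I-2,II-1,II-2,II-3,II-4,III-1,III-2]: 185 consistent

I-1 ∈ {ff Uu, ff uu}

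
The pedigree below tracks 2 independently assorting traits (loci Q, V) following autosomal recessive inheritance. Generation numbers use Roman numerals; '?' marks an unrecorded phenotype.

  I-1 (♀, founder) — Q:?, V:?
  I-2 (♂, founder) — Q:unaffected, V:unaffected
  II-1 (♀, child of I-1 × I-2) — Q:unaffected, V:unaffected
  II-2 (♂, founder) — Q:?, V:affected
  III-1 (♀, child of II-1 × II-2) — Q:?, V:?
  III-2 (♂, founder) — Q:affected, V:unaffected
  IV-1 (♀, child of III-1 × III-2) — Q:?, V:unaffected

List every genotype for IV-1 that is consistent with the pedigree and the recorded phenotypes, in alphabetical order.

IV-1 ∈ {Qq VV, Qq Vv, qq VV, qq Vv}

Q/I-1 ? ·: QQ|Qq|qq
Q/I-2 un ·: QQ|Qq
Q/II-1 un I-1×I-2: QQ|Qq
Q/II-2 ? ·: QQ|Qq|qq
Q/III-1 ? II-1×II-2: QQ|Qq|qq
Q/III-2 aff ·: qq
Q/IV-1 ? III-1×III-2: Qq|qq
⇒ Q over [I-1,I-2,II-1,II-2,III-1,III-2,IV-1]: 74 consistent
V/I-1 ? ·: VV|Vv|vv
V/I-2 un ·: VV|Vv
V/II-1 un I-1×I-2: VV|Vv
V/II-2 aff ·: vv
V/III-1 ? II-1×II-2: Vv|vv
V/III-2 un ·: VV|Vv
V/IV-1 un III-1×III-2: VV|Vv
⇒ V over [I-1,I-2,II-1,II-2,III-1,III-2,IV-1]: 46 consistent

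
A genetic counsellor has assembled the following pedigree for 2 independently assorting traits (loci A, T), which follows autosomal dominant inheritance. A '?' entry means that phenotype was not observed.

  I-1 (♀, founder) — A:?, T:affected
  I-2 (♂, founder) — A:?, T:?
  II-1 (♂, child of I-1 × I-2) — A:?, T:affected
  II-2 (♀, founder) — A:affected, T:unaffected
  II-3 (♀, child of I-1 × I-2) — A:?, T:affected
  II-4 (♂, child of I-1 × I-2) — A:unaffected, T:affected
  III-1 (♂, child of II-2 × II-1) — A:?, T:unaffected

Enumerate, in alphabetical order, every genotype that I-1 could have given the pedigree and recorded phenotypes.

A/I-1 ? ·: aa|Aa
A/I-2 ? ·: aa|Aa
A/II-1 ? I-1×I-2: aa|Aa|AA
A/II-2 aff ·: Aa|AA
A/II-3 ? I-1×I-2: aa|Aa|AA
A/II-4 un I-1×I-2: aa
A/III-1 ? II-2×II-1: aa|Aa|AA
⇒ A over [I-1,I-2,II-1,II-2,II-3,II-4,III-1]: 68 consistent
T/I-1 aff ·: Tt|TT
T/I-2 ? ·: tt|Tt|TT
T/II-1 aff I-1×I-2: Tt
T/II-2 un ·: tt
T/II-3 aff I-1×I-2: Tt|TT
T/II-4 aff I-1×I-2: Tt|TT
T/III-1 un II-2×II-1: tt
⇒ T over [I-1,I-2,II-1,II-2,II-3,II-4,III-1]: 14 consistent

I-1 ∈ {Aa TT, Aa Tt, aa TT, aa Tt}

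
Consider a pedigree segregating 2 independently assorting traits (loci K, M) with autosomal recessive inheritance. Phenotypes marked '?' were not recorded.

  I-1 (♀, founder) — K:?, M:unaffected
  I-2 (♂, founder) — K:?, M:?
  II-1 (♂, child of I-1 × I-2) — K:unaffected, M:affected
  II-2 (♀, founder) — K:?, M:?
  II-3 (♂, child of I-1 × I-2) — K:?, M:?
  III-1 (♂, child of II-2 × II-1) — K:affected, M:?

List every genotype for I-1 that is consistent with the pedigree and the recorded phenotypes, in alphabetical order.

K/I-1 ? ·: KK|Kk|kk
K/I-2 ? ·: KK|Kk|kk
K/II-1 un I-1×I-2: Kk
K/II-2 ? ·: Kk|kk
K/II-3 ? I-1×I-2: KK|Kk|kk
K/III-1 aff II-2×II-1: kk
⇒ K over [I-1,I-2,II-1,II-2,II-3,III-1]: 26 consistent
M/I-1 un ·: Mm
M/I-2 ? ·: Mm|mm
M/II-1 aff I-1×I-2: mm
M/II-2 ? ·: MM|Mm|mm
M/II-3 ? I-1×I-2: MM|Mm|mm
M/III-1 ? II-2×II-1: Mm|mm
⇒ M over [I-1,I-2,II-1,II-2,II-3,III-1]: 20 consistent

I-1 ∈ {KK Mm, Kk Mm, kk Mm}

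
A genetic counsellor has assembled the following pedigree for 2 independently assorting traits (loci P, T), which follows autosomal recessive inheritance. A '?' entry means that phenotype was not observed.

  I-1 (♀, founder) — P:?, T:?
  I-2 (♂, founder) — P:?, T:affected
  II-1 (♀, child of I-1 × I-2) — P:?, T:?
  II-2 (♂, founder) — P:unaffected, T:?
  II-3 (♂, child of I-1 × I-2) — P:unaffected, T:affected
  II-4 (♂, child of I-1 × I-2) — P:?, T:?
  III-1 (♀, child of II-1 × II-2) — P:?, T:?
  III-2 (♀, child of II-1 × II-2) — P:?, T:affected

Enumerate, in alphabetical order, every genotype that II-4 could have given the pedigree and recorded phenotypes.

P/I-1 ? ·: PP|Pp|pp
P/I-2 ? ·: PP|Pp|pp
P/II-1 ? I-1×I-2: PP|Pp|pp
P/II-2 un ·: PP|Pp
P/II-3 un I-1×I-2: PP|Pp
P/II-4 ? I-1×I-2: PP|Pp|pp
P/III-1 ? II-1×II-2: PP|Pp|pp
P/III-2 ? II-1×II-2: PP|Pp|pp
⇒ P over [I-1,I-2,II-1,II-2,II-3,II-4,III-1,III-2]: 385 consistent
T/I-1 ? ·: Tt|tt
T/I-2 aff ·: tt
T/II-1 ? I-1×I-2: Tt|tt
T/II-2 ? ·: Tt|tt
T/II-3 aff I-1×I-2: tt
T/II-4 ? I-1×I-2: Tt|tt
T/III-1 ? II-1×II-2: TT|Tt|tt
T/III-2 aff II-1×II-2: tt
⇒ T over [I-1,I-2,II-1,II-2,II-3,II-4,III-1,III-2]: 19 consistent

II-4 ∈ {PP Tt, PP tt, Pp Tt, Pp tt, pp Tt, pp tt}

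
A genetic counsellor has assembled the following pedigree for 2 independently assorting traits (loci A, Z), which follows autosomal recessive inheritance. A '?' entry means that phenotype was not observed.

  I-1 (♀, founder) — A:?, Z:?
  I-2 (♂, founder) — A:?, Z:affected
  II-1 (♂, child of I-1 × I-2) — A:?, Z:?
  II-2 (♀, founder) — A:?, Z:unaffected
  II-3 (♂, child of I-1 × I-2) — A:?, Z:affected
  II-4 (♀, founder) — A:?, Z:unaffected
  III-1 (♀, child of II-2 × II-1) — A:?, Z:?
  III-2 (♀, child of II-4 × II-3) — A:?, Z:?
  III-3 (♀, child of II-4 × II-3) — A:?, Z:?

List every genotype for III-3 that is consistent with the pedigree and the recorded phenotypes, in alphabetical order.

III-3 ∈ {AA Zz, AA zz, Aa Zz, Aa zz, aa Zz, aa zz}

A/I-1 ? ·: AA|Aa|aa
A/I-2 ? ·: AA|Aa|aa
A/II-1 ? I-1×I-2: AA|Aa|aa
A/II-2 ? ·: AA|Aa|aa
A/II-3 ? I-1×I-2: AA|Aa|aa
A/II-4 ? ·: AA|Aa|aa
A/III-1 ? II-2×II-1: AA|Aa|aa
A/III-2 ? II-4×II-3: AA|Aa|aa
A/III-3 ? II-4×II-3: AA|Aa|aa
⇒ A over [I-1,I-2,II-1,II-2,II-3,II-4,III-1,III-2,III-3]: 1733 consistent
Z/I-1 ? ·: Zz|zz
Z/I-2 aff ·: zz
Z/II-1 ? I-1×I-2: Zz|zz
Z/II-2 un ·: ZZ|Zz
Z/II-3 aff I-1×I-2: zz
Z/II-4 un ·: ZZ|Zz
Z/III-1 ? II-2×II-1: ZZ|Zz|zz
Z/III-2 ? II-4×II-3: Zz|zz
Z/III-3 ? II-4×II-3: Zz|zz
⇒ Z over [I-1,I-2,II-1,II-2,II-3,II-4,III-1,III-2,III-3]: 55 consistent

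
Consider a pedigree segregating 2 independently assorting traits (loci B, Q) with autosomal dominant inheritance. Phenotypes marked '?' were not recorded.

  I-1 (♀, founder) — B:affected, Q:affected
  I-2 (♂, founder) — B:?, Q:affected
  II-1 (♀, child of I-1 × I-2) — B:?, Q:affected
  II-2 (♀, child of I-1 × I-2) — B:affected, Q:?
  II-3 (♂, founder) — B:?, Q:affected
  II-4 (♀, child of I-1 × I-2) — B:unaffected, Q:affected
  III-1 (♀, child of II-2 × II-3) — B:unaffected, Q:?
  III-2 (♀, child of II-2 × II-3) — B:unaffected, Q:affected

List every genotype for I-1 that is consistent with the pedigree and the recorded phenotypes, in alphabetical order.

I-1 ∈ {Bb QQ, Bb Qq}

B/I-1 aff ·: Bb
B/I-2 ? ·: bb|Bb
B/II-1 ? I-1×I-2: bb|Bb|BB
B/II-2 aff I-1×I-2: Bb
B/II-3 ? ·: bb|Bb
B/II-4 un I-1×I-2: bb
B/III-1 un II-2×II-3: bb
B/III-2 un II-2×II-3: bb
⇒ B over [I-1,I-2,II-1,II-2,II-3,II-4,III-1,III-2]: 10 consistent
Q/I-1 aff ·: Qq|QQ
Q/I-2 aff ·: Qq|QQ
Q/II-1 aff I-1×I-2: Qq|QQ
Q/II-2 ? I-1×I-2: qq|Qq|QQ
Q/II-3 aff ·: Qq|QQ
Q/II-4 aff I-1×I-2: Qq|QQ
Q/III-1 ? II-2×II-3: qq|Qq|QQ
Q/III-2 aff II-2×II-3: Qq|QQ
⇒ Q over [I-1,I-2,II-1,II-2,II-3,II-4,III-1,III-2]: 197 consistent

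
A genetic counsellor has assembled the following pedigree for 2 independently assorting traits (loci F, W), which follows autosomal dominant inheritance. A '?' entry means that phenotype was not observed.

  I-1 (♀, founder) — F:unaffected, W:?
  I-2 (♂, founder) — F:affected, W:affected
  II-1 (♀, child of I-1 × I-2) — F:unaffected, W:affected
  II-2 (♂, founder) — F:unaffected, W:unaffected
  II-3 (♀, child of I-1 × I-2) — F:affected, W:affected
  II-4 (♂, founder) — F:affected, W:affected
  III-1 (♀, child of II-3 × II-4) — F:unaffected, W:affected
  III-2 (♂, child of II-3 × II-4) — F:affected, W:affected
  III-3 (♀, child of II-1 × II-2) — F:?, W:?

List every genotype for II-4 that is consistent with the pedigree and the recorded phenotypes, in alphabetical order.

F/I-1 un ·: ff
F/I-2 aff ·: Ff
F/II-1 un I-1×I-2: ff
F/II-2 un ·: ff
F/II-3 aff I-1×I-2: Ff
F/II-4 aff ·: Ff
F/III-1 un II-3×II-4: ff
F/III-2 aff II-3×II-4: Ff|FF
F/III-3 ? II-1×II-2: ff
⇒ F over [I-1,I-2,II-1,II-2,II-3,II-4,III-1,III-2,III-3]: 2 consistent
W/I-1 ? ·: ww|Ww|WW
W/I-2 aff ·: Ww|WW
W/II-1 aff I-1×I-2: Ww|WW
W/II-2 un ·: ww
W/II-3 aff I-1×I-2: Ww|WW
W/II-4 aff ·: Ww|WW
W/III-1 aff II-3×II-4: Ww|WW
W/III-2 aff II-3×II-4: Ww|WW
W/III-3 ? II-1×II-2: ww|Ww
⇒ W over [I-1,I-2,II-1,II-2,II-3,II-4,III-1,III-2,III-3]: 154 consistent

II-4 ∈ {Ff WW, Ff Ww}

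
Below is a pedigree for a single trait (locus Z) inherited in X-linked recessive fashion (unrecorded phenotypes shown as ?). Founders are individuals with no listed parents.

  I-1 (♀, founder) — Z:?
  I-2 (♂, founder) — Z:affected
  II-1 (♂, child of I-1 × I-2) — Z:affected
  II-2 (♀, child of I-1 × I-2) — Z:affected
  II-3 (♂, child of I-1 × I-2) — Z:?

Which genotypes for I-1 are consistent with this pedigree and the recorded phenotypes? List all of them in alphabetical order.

I-1 ∈ {X^ZX^z, X^zX^z}

Z/I-1 ? ·: X^ZX^z|X^zX^z
Z/I-2 aff ·: X^zY
Z/II-1 aff I-1×I-2: X^zY
Z/II-2 aff I-1×I-2: X^zX^z
Z/II-3 ? I-1×I-2: X^ZY|X^zY
⇒ Z over [I-1,I-2,II-1,II-2,II-3]: 3 consistent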